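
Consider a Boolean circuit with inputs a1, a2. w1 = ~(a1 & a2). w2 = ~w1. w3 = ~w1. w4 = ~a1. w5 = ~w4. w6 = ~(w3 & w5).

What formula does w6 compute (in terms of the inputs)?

w1 = ~(a1 & a2)
w3 = ~w1 = ~(~(a1 & a2))
w4 = ~a1
w5 = ~w4 = ~~a1
w6 = ~(w3 & w5) = ~(~(~(a1 & a2)) & ~~a1)

~(~(~(a1 & a2)) & ~~a1)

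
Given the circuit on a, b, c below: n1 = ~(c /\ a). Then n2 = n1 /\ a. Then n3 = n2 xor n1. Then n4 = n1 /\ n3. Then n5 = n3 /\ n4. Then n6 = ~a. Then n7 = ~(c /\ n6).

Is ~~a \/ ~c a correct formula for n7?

n6 = ~a
n7 = ~(c /\ n6) = ~(c /\ ~a)
At a=0, b=0, c=1: circuit gives 0, formula gives 0.
At a=0, b=0, c=0: circuit gives 1, formula gives 1.
Agrees on all 8 inputs.

Yes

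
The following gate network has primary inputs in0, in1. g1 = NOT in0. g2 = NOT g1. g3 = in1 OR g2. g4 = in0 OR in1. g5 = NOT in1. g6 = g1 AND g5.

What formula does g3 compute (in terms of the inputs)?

in1 OR NOT NOT in0

g1 = NOT in0
g2 = NOT g1 = NOT NOT in0
g3 = in1 OR g2 = in1 OR NOT NOT in0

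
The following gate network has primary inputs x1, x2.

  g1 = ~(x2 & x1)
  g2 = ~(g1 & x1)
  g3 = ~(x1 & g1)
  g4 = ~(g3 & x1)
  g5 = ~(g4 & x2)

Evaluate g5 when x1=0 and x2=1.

g1 = ~(1 & 0) = 1
g3 = ~(0 & 1) = 1
g4 = ~(1 & 0) = 1
g5 = ~(1 & 1) = 0

0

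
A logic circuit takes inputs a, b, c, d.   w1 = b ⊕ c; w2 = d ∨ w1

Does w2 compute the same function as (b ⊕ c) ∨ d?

w1 = b ⊕ c
w2 = d ∨ w1 = d ∨ (b ⊕ c)
At a=0, b=0, c=0, d=0: circuit gives 0, formula gives 0.
At a=0, b=0, c=0, d=1: circuit gives 1, formula gives 1.
Agrees on all 16 inputs.

Yes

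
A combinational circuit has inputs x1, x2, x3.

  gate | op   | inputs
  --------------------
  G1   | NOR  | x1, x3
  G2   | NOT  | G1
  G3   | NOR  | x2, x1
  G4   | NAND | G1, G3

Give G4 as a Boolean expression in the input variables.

(x1 NOR x3) NAND (x2 NOR x1)

G1 = x1 NOR x3
G3 = x2 NOR x1
G4 = G1 NAND G3 = (x1 NOR x3) NAND (x2 NOR x1)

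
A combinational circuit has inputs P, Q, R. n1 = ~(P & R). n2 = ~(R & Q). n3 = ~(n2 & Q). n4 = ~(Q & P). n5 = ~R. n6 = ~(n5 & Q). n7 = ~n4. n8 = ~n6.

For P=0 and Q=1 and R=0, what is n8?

n5 = ~0 = 1
n6 = ~(1 & 1) = 0
n8 = ~0 = 1

1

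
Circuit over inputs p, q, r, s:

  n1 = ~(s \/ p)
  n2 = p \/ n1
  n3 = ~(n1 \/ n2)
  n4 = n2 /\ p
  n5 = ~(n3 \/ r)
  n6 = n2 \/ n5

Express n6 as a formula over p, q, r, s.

(p \/ (~(s \/ p))) \/ (~((~((~(s \/ p)) \/ (p \/ (~(s \/ p))))) \/ r))

n1 = ~(s \/ p)
n2 = p \/ n1 = p \/ (~(s \/ p))
n3 = ~(n1 \/ n2) = ~((~(s \/ p)) \/ (p \/ (~(s \/ p))))
n5 = ~(n3 \/ r) = ~((~((~(s \/ p)) \/ (p \/ (~(s \/ p))))) \/ r)
n6 = n2 \/ n5 = (p \/ (~(s \/ p))) \/ (~((~((~(s \/ p)) \/ (p \/ (~(s \/ p))))) \/ r))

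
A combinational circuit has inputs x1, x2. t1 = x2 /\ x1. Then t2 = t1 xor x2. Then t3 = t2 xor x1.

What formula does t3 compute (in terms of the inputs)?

t1 = x2 /\ x1
t2 = t1 xor x2 = (x2 /\ x1) xor x2
t3 = t2 xor x1 = ((x2 /\ x1) xor x2) xor x1

((x2 /\ x1) xor x2) xor x1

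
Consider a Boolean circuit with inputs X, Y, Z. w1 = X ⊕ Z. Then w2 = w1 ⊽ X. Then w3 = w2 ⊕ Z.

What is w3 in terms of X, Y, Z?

((X ⊕ Z) ⊽ X) ⊕ Z

w1 = X ⊕ Z
w2 = w1 ⊽ X = (X ⊕ Z) ⊽ X
w3 = w2 ⊕ Z = ((X ⊕ Z) ⊽ X) ⊕ Z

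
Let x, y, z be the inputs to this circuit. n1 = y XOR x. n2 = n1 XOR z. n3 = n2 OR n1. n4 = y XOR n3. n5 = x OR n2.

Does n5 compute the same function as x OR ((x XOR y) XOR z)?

n1 = y XOR x
n2 = n1 XOR z = (y XOR x) XOR z
n5 = x OR n2 = x OR ((y XOR x) XOR z)
At x=0, y=0, z=0: circuit gives 0, formula gives 0.
At x=0, y=0, z=1: circuit gives 1, formula gives 1.
Agrees on all 8 inputs.

Yes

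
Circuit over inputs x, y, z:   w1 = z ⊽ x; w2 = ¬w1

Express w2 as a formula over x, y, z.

¬(z ⊽ x)

w1 = z ⊽ x
w2 = ¬w1 = ¬(z ⊽ x)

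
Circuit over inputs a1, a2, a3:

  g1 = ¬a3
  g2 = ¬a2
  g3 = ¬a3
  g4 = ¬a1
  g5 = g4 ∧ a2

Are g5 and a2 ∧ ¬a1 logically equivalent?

g4 = ¬a1
g5 = g4 ∧ a2 = ¬a1 ∧ a2
At a1=0, a2=0, a3=0: circuit gives 0, formula gives 0.
At a1=0, a2=1, a3=0: circuit gives 1, formula gives 1.
Agrees on all 8 inputs.

Yes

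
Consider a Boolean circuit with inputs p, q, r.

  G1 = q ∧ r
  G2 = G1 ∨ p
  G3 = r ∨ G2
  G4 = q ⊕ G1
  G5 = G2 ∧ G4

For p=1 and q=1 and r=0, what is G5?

G1 = 1 ∧ 0 = 0
G2 = 0 ∨ 1 = 1
G4 = 1 ⊕ 0 = 1
G5 = 1 ∧ 1 = 1

1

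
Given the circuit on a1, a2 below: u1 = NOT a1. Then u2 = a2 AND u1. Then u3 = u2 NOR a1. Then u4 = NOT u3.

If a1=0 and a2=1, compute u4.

1

u1 = NOT 0 = 1
u2 = 1 AND 1 = 1
u3 = 1 NOR 0 = 0
u4 = NOT 0 = 1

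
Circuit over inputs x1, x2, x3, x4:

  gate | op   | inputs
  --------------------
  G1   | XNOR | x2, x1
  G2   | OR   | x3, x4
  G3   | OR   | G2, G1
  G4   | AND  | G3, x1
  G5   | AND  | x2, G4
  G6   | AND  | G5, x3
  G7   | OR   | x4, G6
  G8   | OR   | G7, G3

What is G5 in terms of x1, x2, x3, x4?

G1 = x2 XNOR x1
G2 = x3 OR x4
G3 = G2 OR G1 = (x3 OR x4) OR (x2 XNOR x1)
G4 = G3 AND x1 = ((x3 OR x4) OR (x2 XNOR x1)) AND x1
G5 = x2 AND G4 = x2 AND (((x3 OR x4) OR (x2 XNOR x1)) AND x1)

x2 AND (((x3 OR x4) OR (x2 XNOR x1)) AND x1)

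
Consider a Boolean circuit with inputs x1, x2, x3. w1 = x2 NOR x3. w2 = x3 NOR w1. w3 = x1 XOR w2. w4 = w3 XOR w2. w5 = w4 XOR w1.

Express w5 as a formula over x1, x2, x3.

w1 = x2 NOR x3
w2 = x3 NOR w1 = x3 NOR (x2 NOR x3)
w3 = x1 XOR w2 = x1 XOR (x3 NOR (x2 NOR x3))
w4 = w3 XOR w2 = (x1 XOR (x3 NOR (x2 NOR x3))) XOR (x3 NOR (x2 NOR x3))
w5 = w4 XOR w1 = ((x1 XOR (x3 NOR (x2 NOR x3))) XOR (x3 NOR (x2 NOR x3))) XOR (x2 NOR x3)

((x1 XOR (x3 NOR (x2 NOR x3))) XOR (x3 NOR (x2 NOR x3))) XOR (x2 NOR x3)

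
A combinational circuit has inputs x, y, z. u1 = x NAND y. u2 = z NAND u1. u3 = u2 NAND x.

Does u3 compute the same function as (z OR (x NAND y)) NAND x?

No

u1 = x NAND y
u2 = z NAND u1 = z NAND (x NAND y)
u3 = u2 NAND x = (z NAND (x NAND y)) NAND x
At x=1, y=0, z=1: circuit gives 1, formula gives 0.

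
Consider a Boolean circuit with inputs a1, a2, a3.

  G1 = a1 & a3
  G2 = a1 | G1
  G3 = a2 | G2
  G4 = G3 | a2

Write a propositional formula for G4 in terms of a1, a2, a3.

G1 = a1 & a3
G2 = a1 | G1 = a1 | (a1 & a3)
G3 = a2 | G2 = a2 | (a1 | (a1 & a3))
G4 = G3 | a2 = (a2 | (a1 | (a1 & a3))) | a2

(a2 | (a1 | (a1 & a3))) | a2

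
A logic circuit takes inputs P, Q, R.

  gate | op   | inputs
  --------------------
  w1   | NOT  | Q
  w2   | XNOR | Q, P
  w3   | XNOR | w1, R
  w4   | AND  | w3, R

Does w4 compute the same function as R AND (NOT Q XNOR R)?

w1 = NOT Q
w3 = w1 XNOR R = NOT Q XNOR R
w4 = w3 AND R = (NOT Q XNOR R) AND R
At P=0, Q=0, R=0: circuit gives 0, formula gives 0.
At P=0, Q=0, R=1: circuit gives 1, formula gives 1.
Agrees on all 8 inputs.

Yes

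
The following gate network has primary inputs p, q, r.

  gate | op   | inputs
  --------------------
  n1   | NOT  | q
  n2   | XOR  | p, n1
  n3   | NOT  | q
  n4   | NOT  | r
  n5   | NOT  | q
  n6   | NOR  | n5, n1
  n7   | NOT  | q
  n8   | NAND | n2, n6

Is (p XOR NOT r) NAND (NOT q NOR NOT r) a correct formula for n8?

No

n1 = NOT q
n2 = p XOR n1 = p XOR NOT q
n5 = NOT q
n6 = n5 NOR n1 = NOT q NOR NOT q
n8 = n2 NAND n6 = (p XOR NOT q) NAND (NOT q NOR NOT q)
At p=1, q=1, r=0: circuit gives 0, formula gives 1.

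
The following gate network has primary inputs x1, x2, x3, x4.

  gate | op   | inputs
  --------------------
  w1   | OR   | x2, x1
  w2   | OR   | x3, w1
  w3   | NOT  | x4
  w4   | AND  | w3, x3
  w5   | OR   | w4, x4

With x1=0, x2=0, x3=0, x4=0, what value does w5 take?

w3 = NOT 0 = 1
w4 = 1 AND 0 = 0
w5 = 0 OR 0 = 0

0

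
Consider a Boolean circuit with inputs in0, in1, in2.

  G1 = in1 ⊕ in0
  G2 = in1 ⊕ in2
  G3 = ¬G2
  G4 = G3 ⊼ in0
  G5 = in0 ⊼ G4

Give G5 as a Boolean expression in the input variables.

in0 ⊼ (¬(in1 ⊕ in2) ⊼ in0)

G2 = in1 ⊕ in2
G3 = ¬G2 = ¬(in1 ⊕ in2)
G4 = G3 ⊼ in0 = ¬(in1 ⊕ in2) ⊼ in0
G5 = in0 ⊼ G4 = in0 ⊼ (¬(in1 ⊕ in2) ⊼ in0)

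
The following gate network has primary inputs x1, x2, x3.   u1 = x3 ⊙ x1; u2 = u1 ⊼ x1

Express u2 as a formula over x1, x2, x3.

(x3 ⊙ x1) ⊼ x1

u1 = x3 ⊙ x1
u2 = u1 ⊼ x1 = (x3 ⊙ x1) ⊼ x1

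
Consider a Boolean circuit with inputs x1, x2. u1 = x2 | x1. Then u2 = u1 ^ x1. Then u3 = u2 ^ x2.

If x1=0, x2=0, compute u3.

u1 = 0 | 0 = 0
u2 = 0 ^ 0 = 0
u3 = 0 ^ 0 = 0

0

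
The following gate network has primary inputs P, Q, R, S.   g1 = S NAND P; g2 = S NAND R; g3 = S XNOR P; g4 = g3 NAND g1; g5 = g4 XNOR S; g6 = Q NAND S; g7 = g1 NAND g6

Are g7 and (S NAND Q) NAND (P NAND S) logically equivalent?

g1 = S NAND P
g6 = Q NAND S
g7 = g1 NAND g6 = (S NAND P) NAND (Q NAND S)
At P=0, Q=0, R=0, S=0: circuit gives 0, formula gives 0.
At P=0, Q=1, R=0, S=1: circuit gives 1, formula gives 1.
Agrees on all 16 inputs.

Yes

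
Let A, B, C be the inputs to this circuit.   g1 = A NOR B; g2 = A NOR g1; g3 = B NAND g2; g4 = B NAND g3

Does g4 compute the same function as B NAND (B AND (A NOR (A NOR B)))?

g1 = A NOR B
g2 = A NOR g1 = A NOR (A NOR B)
g3 = B NAND g2 = B NAND (A NOR (A NOR B))
g4 = B NAND g3 = B NAND (B NAND (A NOR (A NOR B)))
At A=0, B=1, C=0: circuit gives 1, formula gives 0.

No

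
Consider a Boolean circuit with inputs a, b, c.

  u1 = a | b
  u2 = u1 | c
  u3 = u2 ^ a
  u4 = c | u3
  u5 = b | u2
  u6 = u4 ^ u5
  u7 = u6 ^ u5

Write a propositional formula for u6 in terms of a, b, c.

u1 = a | b
u2 = u1 | c = (a | b) | c
u3 = u2 ^ a = ((a | b) | c) ^ a
u4 = c | u3 = c | (((a | b) | c) ^ a)
u5 = b | u2 = b | ((a | b) | c)
u6 = u4 ^ u5 = (c | (((a | b) | c) ^ a)) ^ (b | ((a | b) | c))

(c | (((a | b) | c) ^ a)) ^ (b | ((a | b) | c))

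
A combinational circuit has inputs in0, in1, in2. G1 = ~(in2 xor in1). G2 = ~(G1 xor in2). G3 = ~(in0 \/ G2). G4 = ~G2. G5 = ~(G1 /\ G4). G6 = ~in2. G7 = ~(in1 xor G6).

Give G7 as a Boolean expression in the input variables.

G6 = ~in2
G7 = ~(in1 xor G6) = ~(in1 xor ~in2)

~(in1 xor ~in2)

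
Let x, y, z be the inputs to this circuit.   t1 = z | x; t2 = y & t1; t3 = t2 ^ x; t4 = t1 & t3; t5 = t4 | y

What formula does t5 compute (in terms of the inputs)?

((z | x) & ((y & (z | x)) ^ x)) | y

t1 = z | x
t2 = y & t1 = y & (z | x)
t3 = t2 ^ x = (y & (z | x)) ^ x
t4 = t1 & t3 = (z | x) & ((y & (z | x)) ^ x)
t5 = t4 | y = ((z | x) & ((y & (z | x)) ^ x)) | y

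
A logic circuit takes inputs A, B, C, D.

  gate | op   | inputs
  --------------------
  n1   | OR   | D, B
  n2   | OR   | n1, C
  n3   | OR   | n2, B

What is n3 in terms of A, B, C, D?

n1 = D OR B
n2 = n1 OR C = (D OR B) OR C
n3 = n2 OR B = ((D OR B) OR C) OR B

((D OR B) OR C) OR B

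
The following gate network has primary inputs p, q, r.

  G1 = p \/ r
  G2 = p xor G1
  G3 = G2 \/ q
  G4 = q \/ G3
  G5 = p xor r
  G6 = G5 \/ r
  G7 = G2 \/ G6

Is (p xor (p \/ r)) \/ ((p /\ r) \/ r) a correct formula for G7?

No

G1 = p \/ r
G2 = p xor G1 = p xor (p \/ r)
G5 = p xor r
G6 = G5 \/ r = (p xor r) \/ r
G7 = G2 \/ G6 = (p xor (p \/ r)) \/ ((p xor r) \/ r)
At p=1, q=0, r=0: circuit gives 1, formula gives 0.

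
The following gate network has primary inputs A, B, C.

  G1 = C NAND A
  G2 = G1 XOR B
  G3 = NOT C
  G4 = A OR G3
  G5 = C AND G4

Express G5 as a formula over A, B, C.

C AND (A OR NOT C)

G3 = NOT C
G4 = A OR G3 = A OR NOT C
G5 = C AND G4 = C AND (A OR NOT C)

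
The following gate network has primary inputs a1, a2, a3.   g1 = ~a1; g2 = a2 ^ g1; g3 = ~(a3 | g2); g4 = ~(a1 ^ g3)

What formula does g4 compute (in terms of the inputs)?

~(a1 ^ (~(a3 | (a2 ^ ~a1))))

g1 = ~a1
g2 = a2 ^ g1 = a2 ^ ~a1
g3 = ~(a3 | g2) = ~(a3 | (a2 ^ ~a1))
g4 = ~(a1 ^ g3) = ~(a1 ^ (~(a3 | (a2 ^ ~a1))))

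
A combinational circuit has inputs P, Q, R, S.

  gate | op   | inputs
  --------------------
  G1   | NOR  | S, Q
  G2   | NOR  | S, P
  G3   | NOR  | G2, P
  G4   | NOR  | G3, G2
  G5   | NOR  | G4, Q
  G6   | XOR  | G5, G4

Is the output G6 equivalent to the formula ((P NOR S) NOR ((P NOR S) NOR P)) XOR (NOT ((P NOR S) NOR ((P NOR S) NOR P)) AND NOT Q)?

Yes

G2 = S NOR P
G3 = G2 NOR P = (S NOR P) NOR P
G4 = G3 NOR G2 = ((S NOR P) NOR P) NOR (S NOR P)
G5 = G4 NOR Q = (((S NOR P) NOR P) NOR (S NOR P)) NOR Q
G6 = G5 XOR G4 = ((((S NOR P) NOR P) NOR (S NOR P)) NOR Q) XOR (((S NOR P) NOR P) NOR (S NOR P))
At P=0, Q=1, R=0, S=0: circuit gives 0, formula gives 0.
At P=0, Q=0, R=0, S=0: circuit gives 1, formula gives 1.
Agrees on all 16 inputs.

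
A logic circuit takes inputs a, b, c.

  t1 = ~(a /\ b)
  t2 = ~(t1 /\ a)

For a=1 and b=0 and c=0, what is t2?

0

t1 = ~(1 /\ 0) = 1
t2 = ~(1 /\ 1) = 0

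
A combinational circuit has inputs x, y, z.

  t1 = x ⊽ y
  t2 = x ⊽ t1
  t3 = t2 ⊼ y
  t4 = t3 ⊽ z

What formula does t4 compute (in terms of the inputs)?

t1 = x ⊽ y
t2 = x ⊽ t1 = x ⊽ (x ⊽ y)
t3 = t2 ⊼ y = (x ⊽ (x ⊽ y)) ⊼ y
t4 = t3 ⊽ z = ((x ⊽ (x ⊽ y)) ⊼ y) ⊽ z

((x ⊽ (x ⊽ y)) ⊼ y) ⊽ z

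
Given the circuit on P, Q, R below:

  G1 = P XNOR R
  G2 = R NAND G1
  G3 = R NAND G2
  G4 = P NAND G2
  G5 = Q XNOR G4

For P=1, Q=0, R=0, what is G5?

1

G1 = 1 XNOR 0 = 0
G2 = 0 NAND 0 = 1
G4 = 1 NAND 1 = 0
G5 = 0 XNOR 0 = 1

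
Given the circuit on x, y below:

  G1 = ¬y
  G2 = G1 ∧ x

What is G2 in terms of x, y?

¬y ∧ x

G1 = ¬y
G2 = G1 ∧ x = ¬y ∧ x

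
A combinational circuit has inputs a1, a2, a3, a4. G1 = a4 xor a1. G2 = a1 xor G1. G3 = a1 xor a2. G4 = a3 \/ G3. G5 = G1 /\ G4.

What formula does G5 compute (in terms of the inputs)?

(a4 xor a1) /\ (a3 \/ (a1 xor a2))

G1 = a4 xor a1
G3 = a1 xor a2
G4 = a3 \/ G3 = a3 \/ (a1 xor a2)
G5 = G1 /\ G4 = (a4 xor a1) /\ (a3 \/ (a1 xor a2))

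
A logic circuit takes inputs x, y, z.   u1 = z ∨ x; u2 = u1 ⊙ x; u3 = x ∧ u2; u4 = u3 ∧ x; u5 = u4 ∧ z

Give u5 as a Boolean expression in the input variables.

((x ∧ ((z ∨ x) ⊙ x)) ∧ x) ∧ z

u1 = z ∨ x
u2 = u1 ⊙ x = (z ∨ x) ⊙ x
u3 = x ∧ u2 = x ∧ ((z ∨ x) ⊙ x)
u4 = u3 ∧ x = (x ∧ ((z ∨ x) ⊙ x)) ∧ x
u5 = u4 ∧ z = ((x ∧ ((z ∨ x) ⊙ x)) ∧ x) ∧ z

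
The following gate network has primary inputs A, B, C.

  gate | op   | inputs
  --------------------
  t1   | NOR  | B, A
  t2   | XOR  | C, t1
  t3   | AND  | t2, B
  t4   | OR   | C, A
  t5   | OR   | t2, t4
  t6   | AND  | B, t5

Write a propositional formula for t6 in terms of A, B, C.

B AND ((C XOR (B NOR A)) OR (C OR A))

t1 = B NOR A
t2 = C XOR t1 = C XOR (B NOR A)
t4 = C OR A
t5 = t2 OR t4 = (C XOR (B NOR A)) OR (C OR A)
t6 = B AND t5 = B AND ((C XOR (B NOR A)) OR (C OR A))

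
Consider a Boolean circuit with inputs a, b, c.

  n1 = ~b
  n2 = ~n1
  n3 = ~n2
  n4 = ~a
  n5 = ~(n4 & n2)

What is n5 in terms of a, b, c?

n1 = ~b
n2 = ~n1 = ~~b
n4 = ~a
n5 = ~(n4 & n2) = ~(~a & ~~b)

~(~a & ~~b)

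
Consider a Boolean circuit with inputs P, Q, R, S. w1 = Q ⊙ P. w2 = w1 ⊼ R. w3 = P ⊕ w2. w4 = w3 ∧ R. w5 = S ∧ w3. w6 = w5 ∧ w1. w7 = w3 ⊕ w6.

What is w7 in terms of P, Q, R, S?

(P ⊕ ((Q ⊙ P) ⊼ R)) ⊕ ((S ∧ (P ⊕ ((Q ⊙ P) ⊼ R))) ∧ (Q ⊙ P))

w1 = Q ⊙ P
w2 = w1 ⊼ R = (Q ⊙ P) ⊼ R
w3 = P ⊕ w2 = P ⊕ ((Q ⊙ P) ⊼ R)
w5 = S ∧ w3 = S ∧ (P ⊕ ((Q ⊙ P) ⊼ R))
w6 = w5 ∧ w1 = (S ∧ (P ⊕ ((Q ⊙ P) ⊼ R))) ∧ (Q ⊙ P)
w7 = w3 ⊕ w6 = (P ⊕ ((Q ⊙ P) ⊼ R)) ⊕ ((S ∧ (P ⊕ ((Q ⊙ P) ⊼ R))) ∧ (Q ⊙ P))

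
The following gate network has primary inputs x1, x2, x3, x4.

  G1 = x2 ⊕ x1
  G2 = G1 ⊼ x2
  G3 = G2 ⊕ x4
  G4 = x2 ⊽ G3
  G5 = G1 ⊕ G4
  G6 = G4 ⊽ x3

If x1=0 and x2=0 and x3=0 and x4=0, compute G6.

G1 = 0 ⊕ 0 = 0
G2 = 0 ⊼ 0 = 1
G3 = 1 ⊕ 0 = 1
G4 = 0 ⊽ 1 = 0
G6 = 0 ⊽ 0 = 1

1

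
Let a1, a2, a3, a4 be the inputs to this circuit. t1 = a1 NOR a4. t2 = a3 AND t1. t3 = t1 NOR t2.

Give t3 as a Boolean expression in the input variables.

(a1 NOR a4) NOR (a3 AND (a1 NOR a4))

t1 = a1 NOR a4
t2 = a3 AND t1 = a3 AND (a1 NOR a4)
t3 = t1 NOR t2 = (a1 NOR a4) NOR (a3 AND (a1 NOR a4))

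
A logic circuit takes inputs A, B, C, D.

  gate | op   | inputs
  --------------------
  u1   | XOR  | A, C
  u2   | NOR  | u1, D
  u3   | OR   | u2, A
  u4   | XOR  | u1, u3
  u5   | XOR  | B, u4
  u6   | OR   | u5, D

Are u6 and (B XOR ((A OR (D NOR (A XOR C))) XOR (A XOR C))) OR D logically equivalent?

Yes

u1 = A XOR C
u2 = u1 NOR D = (A XOR C) NOR D
u3 = u2 OR A = ((A XOR C) NOR D) OR A
u4 = u1 XOR u3 = (A XOR C) XOR (((A XOR C) NOR D) OR A)
u5 = B XOR u4 = B XOR ((A XOR C) XOR (((A XOR C) NOR D) OR A))
u6 = u5 OR D = (B XOR ((A XOR C) XOR (((A XOR C) NOR D) OR A))) OR D
At A=0, B=1, C=0, D=0: circuit gives 0, formula gives 0.
At A=0, B=0, C=0, D=0: circuit gives 1, formula gives 1.
Agrees on all 16 inputs.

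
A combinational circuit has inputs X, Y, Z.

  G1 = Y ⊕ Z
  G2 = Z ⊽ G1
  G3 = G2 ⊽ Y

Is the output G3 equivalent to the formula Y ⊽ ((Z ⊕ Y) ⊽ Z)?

G1 = Y ⊕ Z
G2 = Z ⊽ G1 = Z ⊽ (Y ⊕ Z)
G3 = G2 ⊽ Y = (Z ⊽ (Y ⊕ Z)) ⊽ Y
At X=0, Y=0, Z=0: circuit gives 0, formula gives 0.
At X=0, Y=0, Z=1: circuit gives 1, formula gives 1.
Agrees on all 8 inputs.

Yes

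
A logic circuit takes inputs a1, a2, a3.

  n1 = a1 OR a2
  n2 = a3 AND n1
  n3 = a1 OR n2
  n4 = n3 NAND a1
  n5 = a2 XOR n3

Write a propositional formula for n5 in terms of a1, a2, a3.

n1 = a1 OR a2
n2 = a3 AND n1 = a3 AND (a1 OR a2)
n3 = a1 OR n2 = a1 OR (a3 AND (a1 OR a2))
n5 = a2 XOR n3 = a2 XOR (a1 OR (a3 AND (a1 OR a2)))

a2 XOR (a1 OR (a3 AND (a1 OR a2)))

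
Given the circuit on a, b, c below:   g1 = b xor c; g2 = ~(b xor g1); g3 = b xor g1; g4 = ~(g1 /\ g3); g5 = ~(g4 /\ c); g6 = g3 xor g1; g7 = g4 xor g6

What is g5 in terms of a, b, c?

g1 = b xor c
g3 = b xor g1 = b xor (b xor c)
g4 = ~(g1 /\ g3) = ~((b xor c) /\ (b xor (b xor c)))
g5 = ~(g4 /\ c) = ~((~((b xor c) /\ (b xor (b xor c)))) /\ c)

~((~((b xor c) /\ (b xor (b xor c)))) /\ c)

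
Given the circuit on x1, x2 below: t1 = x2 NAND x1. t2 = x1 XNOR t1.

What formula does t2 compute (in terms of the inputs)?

x1 XNOR (x2 NAND x1)

t1 = x2 NAND x1
t2 = x1 XNOR t1 = x1 XNOR (x2 NAND x1)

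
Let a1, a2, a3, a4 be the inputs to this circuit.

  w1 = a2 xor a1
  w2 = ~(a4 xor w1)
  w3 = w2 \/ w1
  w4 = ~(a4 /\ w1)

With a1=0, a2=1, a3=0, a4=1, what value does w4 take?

0

w1 = 1 xor 0 = 1
w4 = ~(1 /\ 1) = 0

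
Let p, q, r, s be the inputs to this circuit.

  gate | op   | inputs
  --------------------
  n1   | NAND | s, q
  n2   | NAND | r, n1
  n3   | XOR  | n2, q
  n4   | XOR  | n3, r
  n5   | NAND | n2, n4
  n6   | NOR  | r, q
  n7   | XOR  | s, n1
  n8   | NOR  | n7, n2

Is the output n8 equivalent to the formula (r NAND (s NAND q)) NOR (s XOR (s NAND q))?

Yes

n1 = s NAND q
n2 = r NAND n1 = r NAND (s NAND q)
n7 = s XOR n1 = s XOR (s NAND q)
n8 = n7 NOR n2 = (s XOR (s NAND q)) NOR (r NAND (s NAND q))
At p=0, q=0, r=0, s=0: circuit gives 0, formula gives 0.
At p=0, q=0, r=1, s=1: circuit gives 1, formula gives 1.
Agrees on all 16 inputs.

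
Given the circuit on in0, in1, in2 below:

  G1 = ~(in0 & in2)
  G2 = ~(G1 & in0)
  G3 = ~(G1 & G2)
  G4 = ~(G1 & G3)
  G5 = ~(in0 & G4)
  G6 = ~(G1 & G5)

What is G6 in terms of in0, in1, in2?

~((~(in0 & in2)) & (~(in0 & (~((~(in0 & in2)) & (~((~(in0 & in2)) & (~((~(in0 & in2)) & in0)))))))))

G1 = ~(in0 & in2)
G2 = ~(G1 & in0) = ~((~(in0 & in2)) & in0)
G3 = ~(G1 & G2) = ~((~(in0 & in2)) & (~((~(in0 & in2)) & in0)))
G4 = ~(G1 & G3) = ~((~(in0 & in2)) & (~((~(in0 & in2)) & (~((~(in0 & in2)) & in0)))))
G5 = ~(in0 & G4) = ~(in0 & (~((~(in0 & in2)) & (~((~(in0 & in2)) & (~((~(in0 & in2)) & in0)))))))
G6 = ~(G1 & G5) = ~((~(in0 & in2)) & (~(in0 & (~((~(in0 & in2)) & (~((~(in0 & in2)) & (~((~(in0 & in2)) & in0)))))))))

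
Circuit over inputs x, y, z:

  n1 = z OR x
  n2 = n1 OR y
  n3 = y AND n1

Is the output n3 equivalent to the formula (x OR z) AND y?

n1 = z OR x
n3 = y AND n1 = y AND (z OR x)
At x=0, y=0, z=0: circuit gives 0, formula gives 0.
At x=0, y=1, z=1: circuit gives 1, formula gives 1.
Agrees on all 8 inputs.

Yes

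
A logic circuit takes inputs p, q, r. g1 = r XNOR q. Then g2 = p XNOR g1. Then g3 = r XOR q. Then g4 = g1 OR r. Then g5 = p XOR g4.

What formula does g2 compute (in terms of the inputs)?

g1 = r XNOR q
g2 = p XNOR g1 = p XNOR (r XNOR q)

p XNOR (r XNOR q)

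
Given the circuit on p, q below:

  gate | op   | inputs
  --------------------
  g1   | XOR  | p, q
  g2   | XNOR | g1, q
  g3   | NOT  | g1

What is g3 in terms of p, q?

NOT (p XOR q)

g1 = p XOR q
g3 = NOT g1 = NOT (p XOR q)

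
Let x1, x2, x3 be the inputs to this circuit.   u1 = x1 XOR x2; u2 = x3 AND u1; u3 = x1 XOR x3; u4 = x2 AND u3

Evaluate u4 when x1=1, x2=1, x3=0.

u3 = 1 XOR 0 = 1
u4 = 1 AND 1 = 1

1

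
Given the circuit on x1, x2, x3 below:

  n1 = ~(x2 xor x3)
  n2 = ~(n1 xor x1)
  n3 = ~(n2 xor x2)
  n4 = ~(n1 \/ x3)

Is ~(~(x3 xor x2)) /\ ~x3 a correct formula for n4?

Yes

n1 = ~(x2 xor x3)
n4 = ~(n1 \/ x3) = ~((~(x2 xor x3)) \/ x3)
At x1=0, x2=0, x3=0: circuit gives 0, formula gives 0.
At x1=0, x2=1, x3=0: circuit gives 1, formula gives 1.
Agrees on all 8 inputs.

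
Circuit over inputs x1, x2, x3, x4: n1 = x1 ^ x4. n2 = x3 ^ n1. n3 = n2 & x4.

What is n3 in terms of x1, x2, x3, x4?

(x3 ^ (x1 ^ x4)) & x4

n1 = x1 ^ x4
n2 = x3 ^ n1 = x3 ^ (x1 ^ x4)
n3 = n2 & x4 = (x3 ^ (x1 ^ x4)) & x4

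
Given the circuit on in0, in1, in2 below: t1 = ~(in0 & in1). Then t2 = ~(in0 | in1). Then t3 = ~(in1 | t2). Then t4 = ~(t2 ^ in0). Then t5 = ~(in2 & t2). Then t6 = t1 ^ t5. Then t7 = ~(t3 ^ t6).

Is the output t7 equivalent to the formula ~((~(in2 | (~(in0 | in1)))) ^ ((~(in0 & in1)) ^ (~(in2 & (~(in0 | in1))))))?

No

t1 = ~(in0 & in1)
t2 = ~(in0 | in1)
t3 = ~(in1 | t2) = ~(in1 | (~(in0 | in1)))
t5 = ~(in2 & t2) = ~(in2 & (~(in0 | in1)))
t6 = t1 ^ t5 = (~(in0 & in1)) ^ (~(in2 & (~(in0 | in1))))
t7 = ~(t3 ^ t6) = ~((~(in1 | (~(in0 | in1)))) ^ ((~(in0 & in1)) ^ (~(in2 & (~(in0 | in1))))))
At in0=0, in1=1, in2=0: circuit gives 1, formula gives 0.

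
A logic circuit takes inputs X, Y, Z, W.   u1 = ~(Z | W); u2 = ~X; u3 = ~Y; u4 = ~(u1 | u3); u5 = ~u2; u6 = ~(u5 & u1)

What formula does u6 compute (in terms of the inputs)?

u1 = ~(Z | W)
u2 = ~X
u5 = ~u2 = ~~X
u6 = ~(u5 & u1) = ~(~~X & (~(Z | W)))

~(~~X & (~(Z | W)))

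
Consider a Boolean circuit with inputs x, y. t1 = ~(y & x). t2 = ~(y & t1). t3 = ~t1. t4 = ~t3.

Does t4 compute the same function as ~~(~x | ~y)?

t1 = ~(y & x)
t3 = ~t1 = ~(~(y & x))
t4 = ~t3 = ~~(~(y & x))
At x=1, y=1: circuit gives 0, formula gives 0.
At x=0, y=0: circuit gives 1, formula gives 1.
Agrees on all 4 inputs.

Yes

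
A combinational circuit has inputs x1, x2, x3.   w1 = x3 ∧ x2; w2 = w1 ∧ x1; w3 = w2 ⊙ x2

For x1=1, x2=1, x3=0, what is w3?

0

w1 = 0 ∧ 1 = 0
w2 = 0 ∧ 1 = 0
w3 = 0 ⊙ 1 = 0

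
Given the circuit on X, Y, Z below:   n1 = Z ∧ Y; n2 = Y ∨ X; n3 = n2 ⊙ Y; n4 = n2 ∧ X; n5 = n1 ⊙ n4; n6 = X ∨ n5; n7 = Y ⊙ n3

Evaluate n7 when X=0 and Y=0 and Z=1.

0

n2 = 0 ∨ 0 = 0
n3 = 0 ⊙ 0 = 1
n7 = 0 ⊙ 1 = 0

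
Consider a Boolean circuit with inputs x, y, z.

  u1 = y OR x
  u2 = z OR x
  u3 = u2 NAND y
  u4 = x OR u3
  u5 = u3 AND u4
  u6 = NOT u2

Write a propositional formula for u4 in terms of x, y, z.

u2 = z OR x
u3 = u2 NAND y = (z OR x) NAND y
u4 = x OR u3 = x OR ((z OR x) NAND y)

x OR ((z OR x) NAND y)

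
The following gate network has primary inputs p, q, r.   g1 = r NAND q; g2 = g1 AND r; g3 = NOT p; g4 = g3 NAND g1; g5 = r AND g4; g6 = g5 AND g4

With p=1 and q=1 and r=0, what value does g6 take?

0

g1 = 0 NAND 1 = 1
g3 = NOT 1 = 0
g4 = 0 NAND 1 = 1
g5 = 0 AND 1 = 0
g6 = 0 AND 1 = 0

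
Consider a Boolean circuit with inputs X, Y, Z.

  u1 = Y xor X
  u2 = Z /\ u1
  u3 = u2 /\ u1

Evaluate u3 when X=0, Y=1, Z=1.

u1 = 1 xor 0 = 1
u2 = 1 /\ 1 = 1
u3 = 1 /\ 1 = 1

1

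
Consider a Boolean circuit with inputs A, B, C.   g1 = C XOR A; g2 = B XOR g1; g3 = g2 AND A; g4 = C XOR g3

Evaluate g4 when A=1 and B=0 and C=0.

g1 = 0 XOR 1 = 1
g2 = 0 XOR 1 = 1
g3 = 1 AND 1 = 1
g4 = 0 XOR 1 = 1

1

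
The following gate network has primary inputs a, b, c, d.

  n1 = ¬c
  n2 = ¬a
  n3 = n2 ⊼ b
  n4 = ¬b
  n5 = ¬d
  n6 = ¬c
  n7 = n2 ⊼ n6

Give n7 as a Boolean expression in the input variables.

¬a ⊼ ¬c

n2 = ¬a
n6 = ¬c
n7 = n2 ⊼ n6 = ¬a ⊼ ¬c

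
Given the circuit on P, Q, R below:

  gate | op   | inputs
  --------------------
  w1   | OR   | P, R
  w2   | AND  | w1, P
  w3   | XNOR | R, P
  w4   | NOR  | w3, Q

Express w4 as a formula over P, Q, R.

(R XNOR P) NOR Q

w3 = R XNOR P
w4 = w3 NOR Q = (R XNOR P) NOR Q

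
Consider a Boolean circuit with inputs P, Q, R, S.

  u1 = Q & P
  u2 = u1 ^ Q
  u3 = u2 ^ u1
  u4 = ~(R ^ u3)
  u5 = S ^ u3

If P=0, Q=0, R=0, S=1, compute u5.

u1 = 0 & 0 = 0
u2 = 0 ^ 0 = 0
u3 = 0 ^ 0 = 0
u5 = 1 ^ 0 = 1

1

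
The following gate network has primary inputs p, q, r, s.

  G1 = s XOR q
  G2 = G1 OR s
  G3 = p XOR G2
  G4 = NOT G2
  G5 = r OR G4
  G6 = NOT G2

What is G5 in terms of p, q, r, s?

G1 = s XOR q
G2 = G1 OR s = (s XOR q) OR s
G4 = NOT G2 = NOT ((s XOR q) OR s)
G5 = r OR G4 = r OR NOT ((s XOR q) OR s)

r OR NOT ((s XOR q) OR s)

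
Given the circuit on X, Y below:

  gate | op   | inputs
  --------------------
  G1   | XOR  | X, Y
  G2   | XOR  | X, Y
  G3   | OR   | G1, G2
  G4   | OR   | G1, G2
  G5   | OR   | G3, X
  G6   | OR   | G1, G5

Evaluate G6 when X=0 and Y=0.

0

G1 = 0 XOR 0 = 0
G2 = 0 XOR 0 = 0
G3 = 0 OR 0 = 0
G5 = 0 OR 0 = 0
G6 = 0 OR 0 = 0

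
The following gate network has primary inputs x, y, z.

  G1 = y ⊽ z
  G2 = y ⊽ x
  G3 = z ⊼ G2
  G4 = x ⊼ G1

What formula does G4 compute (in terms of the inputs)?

x ⊼ (y ⊽ z)

G1 = y ⊽ z
G4 = x ⊼ G1 = x ⊼ (y ⊽ z)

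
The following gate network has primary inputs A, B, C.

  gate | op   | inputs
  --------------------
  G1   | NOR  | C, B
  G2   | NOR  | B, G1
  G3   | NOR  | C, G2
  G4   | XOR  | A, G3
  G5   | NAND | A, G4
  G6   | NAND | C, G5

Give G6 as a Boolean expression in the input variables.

C NAND (A NAND (A XOR (C NOR (B NOR (C NOR B)))))

G1 = C NOR B
G2 = B NOR G1 = B NOR (C NOR B)
G3 = C NOR G2 = C NOR (B NOR (C NOR B))
G4 = A XOR G3 = A XOR (C NOR (B NOR (C NOR B)))
G5 = A NAND G4 = A NAND (A XOR (C NOR (B NOR (C NOR B))))
G6 = C NAND G5 = C NAND (A NAND (A XOR (C NOR (B NOR (C NOR B)))))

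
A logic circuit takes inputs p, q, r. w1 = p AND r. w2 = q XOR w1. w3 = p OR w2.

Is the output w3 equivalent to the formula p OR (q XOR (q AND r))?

w1 = p AND r
w2 = q XOR w1 = q XOR (p AND r)
w3 = p OR w2 = p OR (q XOR (p AND r))
At p=0, q=1, r=1: circuit gives 1, formula gives 0.

No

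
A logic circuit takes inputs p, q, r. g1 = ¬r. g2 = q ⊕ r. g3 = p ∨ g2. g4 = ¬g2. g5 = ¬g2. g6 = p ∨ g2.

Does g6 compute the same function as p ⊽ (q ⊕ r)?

g2 = q ⊕ r
g6 = p ∨ g2 = p ∨ (q ⊕ r)
At p=0, q=0, r=0: circuit gives 0, formula gives 1.

No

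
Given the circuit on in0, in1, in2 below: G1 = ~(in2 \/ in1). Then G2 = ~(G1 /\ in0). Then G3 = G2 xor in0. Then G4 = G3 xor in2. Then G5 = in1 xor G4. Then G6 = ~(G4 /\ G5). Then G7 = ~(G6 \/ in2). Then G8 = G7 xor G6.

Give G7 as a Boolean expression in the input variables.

~((~((((~((~(in2 \/ in1)) /\ in0)) xor in0) xor in2) /\ (in1 xor (((~((~(in2 \/ in1)) /\ in0)) xor in0) xor in2)))) \/ in2)

G1 = ~(in2 \/ in1)
G2 = ~(G1 /\ in0) = ~((~(in2 \/ in1)) /\ in0)
G3 = G2 xor in0 = (~((~(in2 \/ in1)) /\ in0)) xor in0
G4 = G3 xor in2 = ((~((~(in2 \/ in1)) /\ in0)) xor in0) xor in2
G5 = in1 xor G4 = in1 xor (((~((~(in2 \/ in1)) /\ in0)) xor in0) xor in2)
G6 = ~(G4 /\ G5) = ~((((~((~(in2 \/ in1)) /\ in0)) xor in0) xor in2) /\ (in1 xor (((~((~(in2 \/ in1)) /\ in0)) xor in0) xor in2)))
G7 = ~(G6 \/ in2) = ~((~((((~((~(in2 \/ in1)) /\ in0)) xor in0) xor in2) /\ (in1 xor (((~((~(in2 \/ in1)) /\ in0)) xor in0) xor in2)))) \/ in2)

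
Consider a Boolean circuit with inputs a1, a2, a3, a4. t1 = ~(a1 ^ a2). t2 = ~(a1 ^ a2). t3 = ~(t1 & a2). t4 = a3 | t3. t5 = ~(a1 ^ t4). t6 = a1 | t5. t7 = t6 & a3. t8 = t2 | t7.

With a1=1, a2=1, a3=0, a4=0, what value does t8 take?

1

t1 = ~(1 ^ 1) = 1
t2 = ~(1 ^ 1) = 1
t3 = ~(1 & 1) = 0
t4 = 0 | 0 = 0
t5 = ~(1 ^ 0) = 0
t6 = 1 | 0 = 1
t7 = 1 & 0 = 0
t8 = 1 | 0 = 1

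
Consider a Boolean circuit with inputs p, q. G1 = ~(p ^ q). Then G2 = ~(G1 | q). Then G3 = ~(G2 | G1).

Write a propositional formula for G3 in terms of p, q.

~((~((~(p ^ q)) | q)) | (~(p ^ q)))

G1 = ~(p ^ q)
G2 = ~(G1 | q) = ~((~(p ^ q)) | q)
G3 = ~(G2 | G1) = ~((~((~(p ^ q)) | q)) | (~(p ^ q)))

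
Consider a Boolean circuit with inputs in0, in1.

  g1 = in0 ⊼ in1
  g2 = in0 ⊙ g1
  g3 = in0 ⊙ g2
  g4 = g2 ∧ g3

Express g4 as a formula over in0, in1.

g1 = in0 ⊼ in1
g2 = in0 ⊙ g1 = in0 ⊙ (in0 ⊼ in1)
g3 = in0 ⊙ g2 = in0 ⊙ (in0 ⊙ (in0 ⊼ in1))
g4 = g2 ∧ g3 = (in0 ⊙ (in0 ⊼ in1)) ∧ (in0 ⊙ (in0 ⊙ (in0 ⊼ in1)))

(in0 ⊙ (in0 ⊼ in1)) ∧ (in0 ⊙ (in0 ⊙ (in0 ⊼ in1)))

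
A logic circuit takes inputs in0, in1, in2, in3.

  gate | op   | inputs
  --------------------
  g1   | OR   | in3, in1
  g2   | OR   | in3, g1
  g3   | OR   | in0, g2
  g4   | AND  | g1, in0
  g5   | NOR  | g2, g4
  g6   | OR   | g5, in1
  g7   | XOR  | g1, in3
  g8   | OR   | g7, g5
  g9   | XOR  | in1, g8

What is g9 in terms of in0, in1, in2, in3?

in1 XOR (((in3 OR in1) XOR in3) OR ((in3 OR (in3 OR in1)) NOR ((in3 OR in1) AND in0)))

g1 = in3 OR in1
g2 = in3 OR g1 = in3 OR (in3 OR in1)
g4 = g1 AND in0 = (in3 OR in1) AND in0
g5 = g2 NOR g4 = (in3 OR (in3 OR in1)) NOR ((in3 OR in1) AND in0)
g7 = g1 XOR in3 = (in3 OR in1) XOR in3
g8 = g7 OR g5 = ((in3 OR in1) XOR in3) OR ((in3 OR (in3 OR in1)) NOR ((in3 OR in1) AND in0))
g9 = in1 XOR g8 = in1 XOR (((in3 OR in1) XOR in3) OR ((in3 OR (in3 OR in1)) NOR ((in3 OR in1) AND in0)))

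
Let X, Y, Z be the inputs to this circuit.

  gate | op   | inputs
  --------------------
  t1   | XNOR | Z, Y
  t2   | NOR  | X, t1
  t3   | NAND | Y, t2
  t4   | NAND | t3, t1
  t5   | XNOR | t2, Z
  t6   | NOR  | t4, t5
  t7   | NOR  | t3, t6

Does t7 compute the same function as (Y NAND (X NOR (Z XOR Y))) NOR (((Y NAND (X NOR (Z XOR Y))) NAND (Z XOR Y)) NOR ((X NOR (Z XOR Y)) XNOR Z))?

t1 = Z XNOR Y
t2 = X NOR t1 = X NOR (Z XNOR Y)
t3 = Y NAND t2 = Y NAND (X NOR (Z XNOR Y))
t4 = t3 NAND t1 = (Y NAND (X NOR (Z XNOR Y))) NAND (Z XNOR Y)
t5 = t2 XNOR Z = (X NOR (Z XNOR Y)) XNOR Z
t6 = t4 NOR t5 = ((Y NAND (X NOR (Z XNOR Y))) NAND (Z XNOR Y)) NOR ((X NOR (Z XNOR Y)) XNOR Z)
t7 = t3 NOR t6 = (Y NAND (X NOR (Z XNOR Y))) NOR (((Y NAND (X NOR (Z XNOR Y))) NAND (Z XNOR Y)) NOR ((X NOR (Z XNOR Y)) XNOR Z))
At X=0, Y=1, Z=0: circuit gives 1, formula gives 0.

No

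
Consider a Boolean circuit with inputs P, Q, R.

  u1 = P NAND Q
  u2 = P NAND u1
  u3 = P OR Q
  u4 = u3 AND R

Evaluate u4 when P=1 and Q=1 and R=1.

1

u3 = 1 OR 1 = 1
u4 = 1 AND 1 = 1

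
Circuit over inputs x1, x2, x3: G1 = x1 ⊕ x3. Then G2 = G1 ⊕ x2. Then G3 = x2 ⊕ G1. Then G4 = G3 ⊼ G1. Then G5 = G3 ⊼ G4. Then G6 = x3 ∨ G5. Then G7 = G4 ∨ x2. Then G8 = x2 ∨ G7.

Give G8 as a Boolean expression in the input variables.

G1 = x1 ⊕ x3
G3 = x2 ⊕ G1 = x2 ⊕ (x1 ⊕ x3)
G4 = G3 ⊼ G1 = (x2 ⊕ (x1 ⊕ x3)) ⊼ (x1 ⊕ x3)
G7 = G4 ∨ x2 = ((x2 ⊕ (x1 ⊕ x3)) ⊼ (x1 ⊕ x3)) ∨ x2
G8 = x2 ∨ G7 = x2 ∨ (((x2 ⊕ (x1 ⊕ x3)) ⊼ (x1 ⊕ x3)) ∨ x2)

x2 ∨ (((x2 ⊕ (x1 ⊕ x3)) ⊼ (x1 ⊕ x3)) ∨ x2)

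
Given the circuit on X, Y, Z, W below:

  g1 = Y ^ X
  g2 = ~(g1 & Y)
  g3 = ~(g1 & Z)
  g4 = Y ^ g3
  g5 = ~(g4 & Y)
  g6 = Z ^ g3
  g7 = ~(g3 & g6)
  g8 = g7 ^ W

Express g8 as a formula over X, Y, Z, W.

(~((~((Y ^ X) & Z)) & (Z ^ (~((Y ^ X) & Z))))) ^ W

g1 = Y ^ X
g3 = ~(g1 & Z) = ~((Y ^ X) & Z)
g6 = Z ^ g3 = Z ^ (~((Y ^ X) & Z))
g7 = ~(g3 & g6) = ~((~((Y ^ X) & Z)) & (Z ^ (~((Y ^ X) & Z))))
g8 = g7 ^ W = (~((~((Y ^ X) & Z)) & (Z ^ (~((Y ^ X) & Z))))) ^ W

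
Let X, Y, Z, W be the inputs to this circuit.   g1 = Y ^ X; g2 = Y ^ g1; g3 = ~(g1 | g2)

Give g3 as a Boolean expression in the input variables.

g1 = Y ^ X
g2 = Y ^ g1 = Y ^ (Y ^ X)
g3 = ~(g1 | g2) = ~((Y ^ X) | (Y ^ (Y ^ X)))

~((Y ^ X) | (Y ^ (Y ^ X)))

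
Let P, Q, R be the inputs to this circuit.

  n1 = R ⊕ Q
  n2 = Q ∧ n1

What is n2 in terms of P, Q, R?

n1 = R ⊕ Q
n2 = Q ∧ n1 = Q ∧ (R ⊕ Q)

Q ∧ (R ⊕ Q)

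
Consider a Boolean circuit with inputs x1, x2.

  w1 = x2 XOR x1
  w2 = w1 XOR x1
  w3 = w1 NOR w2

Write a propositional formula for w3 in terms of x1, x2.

w1 = x2 XOR x1
w2 = w1 XOR x1 = (x2 XOR x1) XOR x1
w3 = w1 NOR w2 = (x2 XOR x1) NOR ((x2 XOR x1) XOR x1)

(x2 XOR x1) NOR ((x2 XOR x1) XOR x1)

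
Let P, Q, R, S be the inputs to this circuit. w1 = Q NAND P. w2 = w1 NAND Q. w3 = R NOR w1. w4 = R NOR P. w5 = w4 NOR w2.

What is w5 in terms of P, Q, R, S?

(R NOR P) NOR ((Q NAND P) NAND Q)

w1 = Q NAND P
w2 = w1 NAND Q = (Q NAND P) NAND Q
w4 = R NOR P
w5 = w4 NOR w2 = (R NOR P) NOR ((Q NAND P) NAND Q)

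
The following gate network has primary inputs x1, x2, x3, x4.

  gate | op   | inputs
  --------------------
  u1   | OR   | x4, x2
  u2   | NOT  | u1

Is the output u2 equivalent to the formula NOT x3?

No

u1 = x4 OR x2
u2 = NOT u1 = NOT (x4 OR x2)
At x1=0, x2=0, x3=0, x4=1: circuit gives 0, formula gives 1.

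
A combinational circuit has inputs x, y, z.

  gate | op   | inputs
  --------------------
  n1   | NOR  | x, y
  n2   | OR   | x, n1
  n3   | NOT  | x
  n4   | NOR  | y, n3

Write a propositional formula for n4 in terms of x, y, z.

n3 = NOT x
n4 = y NOR n3 = y NOR NOT x

y NOR NOT x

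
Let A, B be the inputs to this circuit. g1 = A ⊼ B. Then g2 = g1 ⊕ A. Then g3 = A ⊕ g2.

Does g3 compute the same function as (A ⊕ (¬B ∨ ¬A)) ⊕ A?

Yes

g1 = A ⊼ B
g2 = g1 ⊕ A = (A ⊼ B) ⊕ A
g3 = A ⊕ g2 = A ⊕ ((A ⊼ B) ⊕ A)
At A=1, B=1: circuit gives 0, formula gives 0.
At A=0, B=0: circuit gives 1, formula gives 1.
Agrees on all 4 inputs.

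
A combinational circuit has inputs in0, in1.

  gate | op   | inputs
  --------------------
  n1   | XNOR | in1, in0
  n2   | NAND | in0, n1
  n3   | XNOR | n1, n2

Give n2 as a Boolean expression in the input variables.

n1 = in1 XNOR in0
n2 = in0 NAND n1 = in0 NAND (in1 XNOR in0)

in0 NAND (in1 XNOR in0)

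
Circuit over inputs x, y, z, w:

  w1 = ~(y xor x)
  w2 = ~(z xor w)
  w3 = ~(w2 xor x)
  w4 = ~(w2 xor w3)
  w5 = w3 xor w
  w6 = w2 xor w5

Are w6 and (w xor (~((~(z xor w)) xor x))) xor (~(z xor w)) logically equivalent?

Yes

w2 = ~(z xor w)
w3 = ~(w2 xor x) = ~((~(z xor w)) xor x)
w5 = w3 xor w = (~((~(z xor w)) xor x)) xor w
w6 = w2 xor w5 = (~(z xor w)) xor ((~((~(z xor w)) xor x)) xor w)
At x=0, y=0, z=0, w=1: circuit gives 0, formula gives 0.
At x=0, y=0, z=0, w=0: circuit gives 1, formula gives 1.
Agrees on all 16 inputs.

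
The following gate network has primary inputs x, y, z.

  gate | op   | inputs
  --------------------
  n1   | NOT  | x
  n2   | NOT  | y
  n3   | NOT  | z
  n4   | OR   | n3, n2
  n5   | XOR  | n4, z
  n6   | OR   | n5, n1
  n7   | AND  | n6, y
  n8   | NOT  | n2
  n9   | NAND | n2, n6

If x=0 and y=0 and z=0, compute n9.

0

n1 = NOT 0 = 1
n2 = NOT 0 = 1
n3 = NOT 0 = 1
n4 = 1 OR 1 = 1
n5 = 1 XOR 0 = 1
n6 = 1 OR 1 = 1
n9 = 1 NAND 1 = 0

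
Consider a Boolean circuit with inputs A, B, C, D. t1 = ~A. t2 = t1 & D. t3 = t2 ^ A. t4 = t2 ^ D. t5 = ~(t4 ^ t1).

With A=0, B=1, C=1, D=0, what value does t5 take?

0

t1 = ~0 = 1
t2 = 1 & 0 = 0
t4 = 0 ^ 0 = 0
t5 = ~(0 ^ 1) = 0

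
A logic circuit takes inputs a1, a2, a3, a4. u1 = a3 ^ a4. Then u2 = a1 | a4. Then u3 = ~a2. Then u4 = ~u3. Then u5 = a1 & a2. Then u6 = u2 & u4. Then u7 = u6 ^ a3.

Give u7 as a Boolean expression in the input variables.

((a1 | a4) & ~~a2) ^ a3

u2 = a1 | a4
u3 = ~a2
u4 = ~u3 = ~~a2
u6 = u2 & u4 = (a1 | a4) & ~~a2
u7 = u6 ^ a3 = ((a1 | a4) & ~~a2) ^ a3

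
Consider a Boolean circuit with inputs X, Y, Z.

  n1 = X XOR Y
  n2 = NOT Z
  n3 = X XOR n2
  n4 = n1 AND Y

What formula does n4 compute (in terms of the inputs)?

n1 = X XOR Y
n4 = n1 AND Y = (X XOR Y) AND Y

(X XOR Y) AND Y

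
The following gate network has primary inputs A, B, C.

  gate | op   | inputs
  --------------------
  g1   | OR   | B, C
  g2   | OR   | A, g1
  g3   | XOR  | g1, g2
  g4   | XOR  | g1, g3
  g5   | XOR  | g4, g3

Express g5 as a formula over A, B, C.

g1 = B OR C
g2 = A OR g1 = A OR (B OR C)
g3 = g1 XOR g2 = (B OR C) XOR (A OR (B OR C))
g4 = g1 XOR g3 = (B OR C) XOR ((B OR C) XOR (A OR (B OR C)))
g5 = g4 XOR g3 = ((B OR C) XOR ((B OR C) XOR (A OR (B OR C)))) XOR ((B OR C) XOR (A OR (B OR C)))

((B OR C) XOR ((B OR C) XOR (A OR (B OR C)))) XOR ((B OR C) XOR (A OR (B OR C)))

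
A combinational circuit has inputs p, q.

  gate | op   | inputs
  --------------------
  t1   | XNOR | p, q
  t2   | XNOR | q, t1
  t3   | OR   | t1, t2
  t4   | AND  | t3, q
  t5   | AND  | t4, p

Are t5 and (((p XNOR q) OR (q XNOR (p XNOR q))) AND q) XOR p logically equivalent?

t1 = p XNOR q
t2 = q XNOR t1 = q XNOR (p XNOR q)
t3 = t1 OR t2 = (p XNOR q) OR (q XNOR (p XNOR q))
t4 = t3 AND q = ((p XNOR q) OR (q XNOR (p XNOR q))) AND q
t5 = t4 AND p = (((p XNOR q) OR (q XNOR (p XNOR q))) AND q) AND p
At p=1, q=0: circuit gives 0, formula gives 1.

No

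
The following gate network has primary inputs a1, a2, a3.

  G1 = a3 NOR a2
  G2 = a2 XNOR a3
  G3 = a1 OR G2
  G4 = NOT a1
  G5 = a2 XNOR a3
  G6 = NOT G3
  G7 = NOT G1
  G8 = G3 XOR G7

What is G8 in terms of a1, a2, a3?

G1 = a3 NOR a2
G2 = a2 XNOR a3
G3 = a1 OR G2 = a1 OR (a2 XNOR a3)
G7 = NOT G1 = NOT (a3 NOR a2)
G8 = G3 XOR G7 = (a1 OR (a2 XNOR a3)) XOR NOT (a3 NOR a2)

(a1 OR (a2 XNOR a3)) XOR NOT (a3 NOR a2)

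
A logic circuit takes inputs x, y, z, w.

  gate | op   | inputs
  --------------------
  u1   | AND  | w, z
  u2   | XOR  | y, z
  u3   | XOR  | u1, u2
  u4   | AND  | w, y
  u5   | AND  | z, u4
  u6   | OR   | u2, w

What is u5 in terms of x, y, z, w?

u4 = w AND y
u5 = z AND u4 = z AND (w AND y)

z AND (w AND y)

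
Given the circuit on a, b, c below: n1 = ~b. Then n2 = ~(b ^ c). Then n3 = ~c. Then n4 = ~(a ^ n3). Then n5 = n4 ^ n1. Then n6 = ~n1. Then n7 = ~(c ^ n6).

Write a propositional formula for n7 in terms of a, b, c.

n1 = ~b
n6 = ~n1 = ~~b
n7 = ~(c ^ n6) = ~(c ^ ~~b)

~(c ^ ~~b)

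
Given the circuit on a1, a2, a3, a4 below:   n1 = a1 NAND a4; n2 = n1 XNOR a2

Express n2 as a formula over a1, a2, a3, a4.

n1 = a1 NAND a4
n2 = n1 XNOR a2 = (a1 NAND a4) XNOR a2

(a1 NAND a4) XNOR a2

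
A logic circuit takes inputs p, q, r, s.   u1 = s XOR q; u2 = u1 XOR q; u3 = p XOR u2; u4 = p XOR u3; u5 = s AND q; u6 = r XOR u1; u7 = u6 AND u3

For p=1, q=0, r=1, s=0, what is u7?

1

u1 = 0 XOR 0 = 0
u2 = 0 XOR 0 = 0
u3 = 1 XOR 0 = 1
u6 = 1 XOR 0 = 1
u7 = 1 AND 1 = 1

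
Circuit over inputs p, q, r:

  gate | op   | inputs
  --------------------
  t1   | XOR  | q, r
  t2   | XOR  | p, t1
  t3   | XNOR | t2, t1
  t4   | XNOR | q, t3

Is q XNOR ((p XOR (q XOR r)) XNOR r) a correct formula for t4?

No

t1 = q XOR r
t2 = p XOR t1 = p XOR (q XOR r)
t3 = t2 XNOR t1 = (p XOR (q XOR r)) XNOR (q XOR r)
t4 = q XNOR t3 = q XNOR ((p XOR (q XOR r)) XNOR (q XOR r))
At p=0, q=1, r=0: circuit gives 1, formula gives 0.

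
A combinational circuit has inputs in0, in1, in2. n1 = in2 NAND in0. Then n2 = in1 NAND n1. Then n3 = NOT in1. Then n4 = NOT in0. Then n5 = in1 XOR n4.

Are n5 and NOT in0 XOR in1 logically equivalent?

Yes

n4 = NOT in0
n5 = in1 XOR n4 = in1 XOR NOT in0
At in0=0, in1=1, in2=0: circuit gives 0, formula gives 0.
At in0=0, in1=0, in2=0: circuit gives 1, formula gives 1.
Agrees on all 8 inputs.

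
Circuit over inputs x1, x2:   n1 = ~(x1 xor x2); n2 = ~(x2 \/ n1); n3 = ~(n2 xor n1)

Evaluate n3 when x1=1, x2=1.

0

n1 = ~(1 xor 1) = 1
n2 = ~(1 \/ 1) = 0
n3 = ~(0 xor 1) = 0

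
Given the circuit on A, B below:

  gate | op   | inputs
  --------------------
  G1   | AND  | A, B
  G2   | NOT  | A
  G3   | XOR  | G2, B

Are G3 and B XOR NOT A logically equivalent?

Yes

G2 = NOT A
G3 = G2 XOR B = NOT A XOR B
At A=0, B=1: circuit gives 0, formula gives 0.
At A=0, B=0: circuit gives 1, formula gives 1.
Agrees on all 4 inputs.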